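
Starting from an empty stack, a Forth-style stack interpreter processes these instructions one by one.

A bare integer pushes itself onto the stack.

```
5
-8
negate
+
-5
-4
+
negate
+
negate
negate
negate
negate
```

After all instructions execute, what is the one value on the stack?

5      : [5]
-8     : [5, -8]
negate : [5, 8]
+      : [13]
-5     : [13, -5]
-4     : [13, -5, -4]
+      : [13, -9]
negate : [13, 9]
+      : [22]
negate : [-22]
negate : [22]
negate : [-22]
negate : [22]

22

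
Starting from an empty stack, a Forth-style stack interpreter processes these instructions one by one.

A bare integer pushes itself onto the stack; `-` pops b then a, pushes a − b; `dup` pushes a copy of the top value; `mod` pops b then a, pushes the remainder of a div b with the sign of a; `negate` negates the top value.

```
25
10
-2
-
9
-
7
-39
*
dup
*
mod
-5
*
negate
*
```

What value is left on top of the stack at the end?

25     : [25]
10     : [25, 10]
-2     : [25, 10, -2]
-      : [25, 12]
9      : [25, 12, 9]
-      : [25, 3]
7      : [25, 3, 7]
-39    : [25, 3, 7, -39]
*      : [25, 3, -273]
dup    : [25, 3, -273, -273]
*      : [25, 3, 74529]
mod    : [25, 3]
-5     : [25, 3, -5]
*      : [25, -15]
negate : [25, 15]
*      : [375]

375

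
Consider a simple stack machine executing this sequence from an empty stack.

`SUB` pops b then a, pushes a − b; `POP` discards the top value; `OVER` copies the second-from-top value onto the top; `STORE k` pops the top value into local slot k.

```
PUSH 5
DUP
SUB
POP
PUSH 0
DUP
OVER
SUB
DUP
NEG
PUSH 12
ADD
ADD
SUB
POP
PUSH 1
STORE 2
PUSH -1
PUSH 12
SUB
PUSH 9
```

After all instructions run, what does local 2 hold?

1

PUSH 5  → 5
DUP     → 5 5
SUB     → 0
POP     → (empty)
PUSH 0  → 0
DUP     → 0 0
OVER    → 0 0 0
SUB     → 0 0
DUP     → 0 0 0
NEG     → 0 0 0
PUSH 12 → 0 0 0 12
ADD     → 0 0 12
ADD     → 0 12
SUB     → -12
POP     → (empty)
PUSH 1  → 1
STORE 2 → (empty)
PUSH -1 → -1
PUSH 12 → -1 12
SUB     → -13
PUSH 9  → -13 9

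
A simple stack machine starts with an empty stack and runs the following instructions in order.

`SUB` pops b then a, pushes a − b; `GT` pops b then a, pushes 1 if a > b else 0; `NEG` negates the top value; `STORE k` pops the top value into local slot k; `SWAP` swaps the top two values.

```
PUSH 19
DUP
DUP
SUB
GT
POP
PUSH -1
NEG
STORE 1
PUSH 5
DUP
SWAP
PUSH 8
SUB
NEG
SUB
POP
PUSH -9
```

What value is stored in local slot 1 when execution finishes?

1

PUSH 19 : 19
DUP     : 19 19
DUP     : 19 19 19
SUB     : 19 0
GT      : 1
POP     : (empty)
PUSH -1 : -1
NEG     : 1
STORE 1 : (empty)
PUSH 5  : 5
DUP     : 5 5
SWAP    : 5 5
PUSH 8  : 5 5 8
SUB     : 5 -3
NEG     : 5 3
SUB     : 2
POP     : (empty)
PUSH -9 : -9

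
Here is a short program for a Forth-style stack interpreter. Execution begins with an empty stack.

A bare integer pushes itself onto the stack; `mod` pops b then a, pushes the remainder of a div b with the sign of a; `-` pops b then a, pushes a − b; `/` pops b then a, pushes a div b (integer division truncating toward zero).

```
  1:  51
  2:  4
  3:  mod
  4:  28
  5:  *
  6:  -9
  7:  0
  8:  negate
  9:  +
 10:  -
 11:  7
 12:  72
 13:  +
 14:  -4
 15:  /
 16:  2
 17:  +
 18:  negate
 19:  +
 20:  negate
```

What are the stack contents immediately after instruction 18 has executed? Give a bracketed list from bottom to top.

51     : [51]
4      : [51, 4]
mod    : [3]
28     : [3, 28]
*      : [84]
-9     : [84, -9]
0      : [84, -9, 0]
negate : [84, -9, 0]
+      : [84, -9]
-      : [93]
7      : [93, 7]
72     : [93, 7, 72]
+      : [93, 79]
-4     : [93, 79, -4]
/      : [93, -19]
2      : [93, -19, 2]
+      : [93, -17]
negate : [93, 17]

[93, 17]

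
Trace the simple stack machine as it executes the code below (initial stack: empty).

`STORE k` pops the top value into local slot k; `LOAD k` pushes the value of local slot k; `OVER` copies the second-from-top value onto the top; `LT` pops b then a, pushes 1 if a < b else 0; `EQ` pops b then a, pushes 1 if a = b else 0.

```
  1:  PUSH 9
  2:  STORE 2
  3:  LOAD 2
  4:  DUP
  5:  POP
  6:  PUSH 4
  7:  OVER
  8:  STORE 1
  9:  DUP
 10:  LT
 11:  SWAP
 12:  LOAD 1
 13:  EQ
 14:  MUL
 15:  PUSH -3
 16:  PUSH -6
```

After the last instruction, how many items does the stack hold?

PUSH 9  -> 9
STORE 2 -> (empty)
LOAD 2  -> 9
DUP     -> 9 9
POP     -> 9
PUSH 4  -> 9 4
OVER    -> 9 4 9
STORE 1 -> 9 4
DUP     -> 9 4 4
LT      -> 9 0
SWAP    -> 0 9
LOAD 1  -> 0 9 9
EQ      -> 0 1
MUL     -> 0
PUSH -3 -> 0 -3
PUSH -6 -> 0 -3 -6

3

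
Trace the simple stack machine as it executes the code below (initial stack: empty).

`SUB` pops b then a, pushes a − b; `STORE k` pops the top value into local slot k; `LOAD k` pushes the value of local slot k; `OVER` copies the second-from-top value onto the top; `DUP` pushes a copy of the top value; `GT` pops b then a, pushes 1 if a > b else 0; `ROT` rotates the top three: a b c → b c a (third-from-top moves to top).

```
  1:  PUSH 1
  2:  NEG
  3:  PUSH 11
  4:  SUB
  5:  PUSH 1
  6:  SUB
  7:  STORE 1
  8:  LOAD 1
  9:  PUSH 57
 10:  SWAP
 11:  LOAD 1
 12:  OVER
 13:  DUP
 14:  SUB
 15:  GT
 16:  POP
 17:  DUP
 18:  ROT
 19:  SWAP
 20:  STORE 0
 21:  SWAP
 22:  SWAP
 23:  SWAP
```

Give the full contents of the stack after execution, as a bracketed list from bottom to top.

[57, -13]

PUSH 1  : 1
NEG     : -1
PUSH 11 : -1 11
SUB     : -12
PUSH 1  : -12 1
SUB     : -13
STORE 1 : (empty)
LOAD 1  : -13
PUSH 57 : -13 57
SWAP    : 57 -13
LOAD 1  : 57 -13 -13
OVER    : 57 -13 -13 -13
DUP     : 57 -13 -13 -13 -13
SUB     : 57 -13 -13 0
GT      : 57 -13 0
POP     : 57 -13
DUP     : 57 -13 -13
ROT     : -13 -13 57
SWAP    : -13 57 -13
STORE 0 : -13 57
SWAP    : 57 -13
SWAP    : -13 57
SWAP    : 57 -13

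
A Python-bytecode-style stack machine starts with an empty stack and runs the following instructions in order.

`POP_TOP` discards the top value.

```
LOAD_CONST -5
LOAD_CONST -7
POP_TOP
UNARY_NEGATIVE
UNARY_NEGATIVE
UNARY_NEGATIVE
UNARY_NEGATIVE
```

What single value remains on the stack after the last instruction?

LOAD_CONST -5   -5
LOAD_CONST -7   -5 -7
POP_TOP         -5
UNARY_NEGATIVE  5
UNARY_NEGATIVE  -5
UNARY_NEGATIVE  5
UNARY_NEGATIVE  -5

-5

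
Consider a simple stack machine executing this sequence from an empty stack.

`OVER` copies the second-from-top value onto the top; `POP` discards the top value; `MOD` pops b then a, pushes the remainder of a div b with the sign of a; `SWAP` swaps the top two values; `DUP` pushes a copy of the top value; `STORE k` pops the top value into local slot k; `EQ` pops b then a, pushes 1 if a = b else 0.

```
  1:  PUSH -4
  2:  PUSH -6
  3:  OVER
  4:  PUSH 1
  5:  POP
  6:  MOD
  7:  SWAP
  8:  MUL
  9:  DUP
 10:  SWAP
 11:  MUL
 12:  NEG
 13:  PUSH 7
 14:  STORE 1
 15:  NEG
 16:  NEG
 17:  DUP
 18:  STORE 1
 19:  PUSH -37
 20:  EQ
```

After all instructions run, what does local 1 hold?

PUSH -4  → [-4]
PUSH -6  → [-4, -6]
OVER     → [-4, -6, -4]
PUSH 1   → [-4, -6, -4, 1]
POP      → [-4, -6, -4]
MOD      → [-4, -2]
SWAP     → [-2, -4]
MUL      → [8]
DUP      → [8, 8]
SWAP     → [8, 8]
MUL      → [64]
NEG      → [-64]
PUSH 7   → [-64, 7]
STORE 1  → [-64]
NEG      → [64]
NEG      → [-64]
DUP      → [-64, -64]
STORE 1  → [-64]
PUSH -37 → [-64, -37]
EQ       → [0]

-64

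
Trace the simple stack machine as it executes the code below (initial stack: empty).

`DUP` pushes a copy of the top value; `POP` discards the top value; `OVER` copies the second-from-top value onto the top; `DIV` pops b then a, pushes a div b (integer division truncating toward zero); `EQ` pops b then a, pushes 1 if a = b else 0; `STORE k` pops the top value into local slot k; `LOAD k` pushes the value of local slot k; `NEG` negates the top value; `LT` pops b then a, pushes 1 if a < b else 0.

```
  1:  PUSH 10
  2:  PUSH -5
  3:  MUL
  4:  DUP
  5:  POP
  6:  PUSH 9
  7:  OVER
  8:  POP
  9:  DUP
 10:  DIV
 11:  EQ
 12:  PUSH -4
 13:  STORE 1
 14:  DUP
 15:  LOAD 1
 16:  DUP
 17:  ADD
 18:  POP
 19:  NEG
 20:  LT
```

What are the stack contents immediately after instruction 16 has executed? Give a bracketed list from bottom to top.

PUSH 10 : [10]
PUSH -5 : [10, -5]
MUL     : [-50]
DUP     : [-50, -50]
POP     : [-50]
PUSH 9  : [-50, 9]
OVER    : [-50, 9, -50]
POP     : [-50, 9]
DUP     : [-50, 9, 9]
DIV     : [-50, 1]
EQ      : [0]
PUSH -4 : [0, -4]
STORE 1 : [0]
DUP     : [0, 0]
LOAD 1  : [0, 0, -4]
DUP     : [0, 0, -4, -4]

[0, 0, -4, -4]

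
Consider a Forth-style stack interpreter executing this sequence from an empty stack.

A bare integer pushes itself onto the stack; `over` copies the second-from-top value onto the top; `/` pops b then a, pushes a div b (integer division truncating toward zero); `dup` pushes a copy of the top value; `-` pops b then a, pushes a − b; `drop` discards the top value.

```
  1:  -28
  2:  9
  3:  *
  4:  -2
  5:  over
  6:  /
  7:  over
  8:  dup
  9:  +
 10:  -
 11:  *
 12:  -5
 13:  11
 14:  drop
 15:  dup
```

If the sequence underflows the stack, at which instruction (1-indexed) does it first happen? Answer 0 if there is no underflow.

-28  -> [-28]
9    -> [-28, 9]
*    -> [-252]
-2   -> [-252, -2]
over -> [-252, -2, -252]
/    -> [-252, 0]
over -> [-252, 0, -252]
dup  -> [-252, 0, -252, -252]
+    -> [-252, 0, -504]
-    -> [-252, 504]
*    -> [-127008]
-5   -> [-127008, -5]
11   -> [-127008, -5, 11]
drop -> [-127008, -5]
dup  -> [-127008, -5, -5]

0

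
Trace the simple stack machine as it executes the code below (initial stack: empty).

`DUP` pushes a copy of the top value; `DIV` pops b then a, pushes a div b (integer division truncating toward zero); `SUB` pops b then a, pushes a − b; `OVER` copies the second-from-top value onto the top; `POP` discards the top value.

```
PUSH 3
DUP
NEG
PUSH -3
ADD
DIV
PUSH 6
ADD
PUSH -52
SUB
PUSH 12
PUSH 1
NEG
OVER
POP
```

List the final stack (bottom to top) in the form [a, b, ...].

PUSH 3   : 3
DUP      : 3 3
NEG      : 3 -3
PUSH -3  : 3 -3 -3
ADD      : 3 -6
DIV      : 0
PUSH 6   : 0 6
ADD      : 6
PUSH -52 : 6 -52
SUB      : 58
PUSH 12  : 58 12
PUSH 1   : 58 12 1
NEG      : 58 12 -1
OVER     : 58 12 -1 12
POP      : 58 12 -1

[58, 12, -1]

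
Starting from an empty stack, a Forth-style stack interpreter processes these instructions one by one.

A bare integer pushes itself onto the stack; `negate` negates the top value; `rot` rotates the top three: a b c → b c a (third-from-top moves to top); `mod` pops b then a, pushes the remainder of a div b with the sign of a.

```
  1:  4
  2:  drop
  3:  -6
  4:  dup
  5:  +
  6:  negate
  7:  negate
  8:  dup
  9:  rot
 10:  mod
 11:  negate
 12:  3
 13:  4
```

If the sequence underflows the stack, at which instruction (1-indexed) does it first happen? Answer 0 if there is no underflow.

9

4      : [4]
drop   : []
-6     : [-6]
dup    : [-6, -6]
+      : [-12]
negate : [12]
negate : [-12]
dup    : [-12, -12]
rot  — needs 3 operands, stack has 2 → underflow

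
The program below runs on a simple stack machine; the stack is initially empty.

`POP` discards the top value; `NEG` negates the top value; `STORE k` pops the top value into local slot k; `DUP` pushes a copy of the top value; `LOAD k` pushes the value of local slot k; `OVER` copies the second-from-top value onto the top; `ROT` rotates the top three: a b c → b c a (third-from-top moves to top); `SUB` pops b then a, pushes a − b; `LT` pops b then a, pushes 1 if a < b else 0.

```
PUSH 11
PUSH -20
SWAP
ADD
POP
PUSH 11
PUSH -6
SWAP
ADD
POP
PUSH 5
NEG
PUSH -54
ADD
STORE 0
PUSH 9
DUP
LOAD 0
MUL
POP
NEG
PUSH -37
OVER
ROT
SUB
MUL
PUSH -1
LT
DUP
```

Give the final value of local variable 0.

PUSH 11   11
PUSH -20  11 -20
SWAP      -20 11
ADD       -9
POP       (empty)
PUSH 11   11
PUSH -6   11 -6
SWAP      -6 11
ADD       5
POP       (empty)
PUSH 5    5
NEG       -5
PUSH -54  -5 -54
ADD       -59
STORE 0   (empty)
PUSH 9    9
DUP       9 9
LOAD 0    9 9 -59
MUL       9 -531
POP       9
NEG       -9
PUSH -37  -9 -37
OVER      -9 -37 -9
ROT       -37 -9 -9
SUB       -37 0
MUL       0
PUSH -1   0 -1
LT        0
DUP       0 0

-59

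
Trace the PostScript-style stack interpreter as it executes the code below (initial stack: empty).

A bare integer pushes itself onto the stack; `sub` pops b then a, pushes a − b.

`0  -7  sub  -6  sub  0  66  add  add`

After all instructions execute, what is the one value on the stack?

79

0   -> [0]
-7  -> [0, -7]
sub -> [7]
-6  -> [7, -6]
sub -> [13]
0   -> [13, 0]
66  -> [13, 0, 66]
add -> [13, 66]
add -> [79]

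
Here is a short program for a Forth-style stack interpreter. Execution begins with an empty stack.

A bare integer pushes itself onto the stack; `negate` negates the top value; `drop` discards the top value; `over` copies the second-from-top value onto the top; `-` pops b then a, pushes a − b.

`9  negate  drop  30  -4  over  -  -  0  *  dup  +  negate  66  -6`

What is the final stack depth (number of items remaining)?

3

9      → 9
negate → -9
drop   → (empty)
30     → 30
-4     → 30 -4
over   → 30 -4 30
-      → 30 -34
-      → 64
0      → 64 0
*      → 0
dup    → 0 0
+      → 0
negate → 0
66     → 0 66
-6     → 0 66 -6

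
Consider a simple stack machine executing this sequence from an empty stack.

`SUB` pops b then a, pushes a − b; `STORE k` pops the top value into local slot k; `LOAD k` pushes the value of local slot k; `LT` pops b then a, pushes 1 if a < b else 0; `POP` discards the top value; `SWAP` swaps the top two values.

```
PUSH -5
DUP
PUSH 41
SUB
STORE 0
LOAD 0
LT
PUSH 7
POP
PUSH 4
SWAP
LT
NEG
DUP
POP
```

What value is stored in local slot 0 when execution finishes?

-46

PUSH -5  -5
DUP      -5 -5
PUSH 41  -5 -5 41
SUB      -5 -46
STORE 0  -5
LOAD 0   -5 -46
LT       0
PUSH 7   0 7
POP      0
PUSH 4   0 4
SWAP     4 0
LT       0
NEG      0
DUP      0 0
POP      0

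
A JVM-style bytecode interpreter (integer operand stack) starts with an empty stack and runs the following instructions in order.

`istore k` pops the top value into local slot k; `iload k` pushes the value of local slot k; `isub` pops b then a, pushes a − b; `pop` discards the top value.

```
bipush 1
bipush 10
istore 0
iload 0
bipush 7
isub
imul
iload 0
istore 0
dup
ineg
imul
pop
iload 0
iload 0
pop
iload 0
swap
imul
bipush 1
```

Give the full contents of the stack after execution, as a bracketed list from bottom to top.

bipush 1  : [1]
bipush 10 : [1, 10]
istore 0  : [1]
iload 0   : [1, 10]
bipush 7  : [1, 10, 7]
isub      : [1, 3]
imul      : [3]
iload 0   : [3, 10]
istore 0  : [3]
dup       : [3, 3]
ineg      : [3, -3]
imul      : [-9]
pop       : []
iload 0   : [10]
iload 0   : [10, 10]
pop       : [10]
iload 0   : [10, 10]
swap      : [10, 10]
imul      : [100]
bipush 1  : [100, 1]

[100, 1]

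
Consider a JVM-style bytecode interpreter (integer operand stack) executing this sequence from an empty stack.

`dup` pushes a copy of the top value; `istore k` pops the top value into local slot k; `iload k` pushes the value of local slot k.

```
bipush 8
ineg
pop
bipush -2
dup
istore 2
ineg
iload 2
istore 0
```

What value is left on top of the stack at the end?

2

bipush 8  -> [8]
ineg      -> [-8]
pop       -> []
bipush -2 -> [-2]
dup       -> [-2, -2]
istore 2  -> [-2]
ineg      -> [2]
iload 2   -> [2, -2]
istore 0  -> [2]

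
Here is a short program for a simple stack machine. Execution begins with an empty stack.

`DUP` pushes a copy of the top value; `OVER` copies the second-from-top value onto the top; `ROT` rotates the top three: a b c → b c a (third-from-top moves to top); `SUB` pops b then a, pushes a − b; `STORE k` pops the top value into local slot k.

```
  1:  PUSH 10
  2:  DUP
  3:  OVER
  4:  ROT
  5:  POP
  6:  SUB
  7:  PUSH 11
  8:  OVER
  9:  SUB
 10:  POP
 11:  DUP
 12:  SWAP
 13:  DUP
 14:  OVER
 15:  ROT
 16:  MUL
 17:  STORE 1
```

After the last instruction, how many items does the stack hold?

2

PUSH 10 -> [10]
DUP     -> [10, 10]
OVER    -> [10, 10, 10]
ROT     -> [10, 10, 10]
POP     -> [10, 10]
SUB     -> [0]
PUSH 11 -> [0, 11]
OVER    -> [0, 11, 0]
SUB     -> [0, 11]
POP     -> [0]
DUP     -> [0, 0]
SWAP    -> [0, 0]
DUP     -> [0, 0, 0]
OVER    -> [0, 0, 0, 0]
ROT     -> [0, 0, 0, 0]
MUL     -> [0, 0, 0]
STORE 1 -> [0, 0]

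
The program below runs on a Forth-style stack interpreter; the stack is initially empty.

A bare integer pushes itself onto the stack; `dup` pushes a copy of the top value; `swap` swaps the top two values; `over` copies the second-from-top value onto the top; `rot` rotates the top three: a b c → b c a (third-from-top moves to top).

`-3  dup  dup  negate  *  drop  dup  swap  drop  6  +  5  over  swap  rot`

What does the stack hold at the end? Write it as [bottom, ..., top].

[3, 5, 3]

-3     → -3
dup    → -3 -3
dup    → -3 -3 -3
negate → -3 -3 3
*      → -3 -9
drop   → -3
dup    → -3 -3
swap   → -3 -3
drop   → -3
6      → -3 6
+      → 3
5      → 3 5
over   → 3 5 3
swap   → 3 3 5
rot    → 3 5 3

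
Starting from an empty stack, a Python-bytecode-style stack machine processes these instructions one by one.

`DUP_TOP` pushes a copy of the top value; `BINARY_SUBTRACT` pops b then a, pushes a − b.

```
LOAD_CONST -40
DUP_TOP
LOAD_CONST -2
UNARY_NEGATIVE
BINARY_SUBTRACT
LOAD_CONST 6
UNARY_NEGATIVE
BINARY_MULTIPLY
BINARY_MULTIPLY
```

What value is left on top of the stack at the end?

LOAD_CONST -40  : -40
DUP_TOP         : -40 -40
LOAD_CONST -2   : -40 -40 -2
UNARY_NEGATIVE  : -40 -40 2
BINARY_SUBTRACT : -40 -42
LOAD_CONST 6    : -40 -42 6
UNARY_NEGATIVE  : -40 -42 -6
BINARY_MULTIPLY : -40 252
BINARY_MULTIPLY : -10080

-10080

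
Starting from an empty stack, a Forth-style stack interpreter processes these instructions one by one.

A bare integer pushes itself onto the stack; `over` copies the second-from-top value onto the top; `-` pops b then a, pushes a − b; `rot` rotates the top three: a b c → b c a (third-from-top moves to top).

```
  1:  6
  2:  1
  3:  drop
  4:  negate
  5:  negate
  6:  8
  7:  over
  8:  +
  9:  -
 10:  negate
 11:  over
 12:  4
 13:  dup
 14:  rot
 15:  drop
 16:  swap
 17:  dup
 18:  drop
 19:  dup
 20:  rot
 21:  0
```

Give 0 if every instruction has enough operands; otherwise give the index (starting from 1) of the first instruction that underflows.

11

6      → [6]
1      → [6, 1]
drop   → [6]
negate → [-6]
negate → [6]
8      → [6, 8]
over   → [6, 8, 6]
+      → [6, 14]
-      → [-8]
negate → [8]
over  — needs 2 operands, stack has 1 → underflow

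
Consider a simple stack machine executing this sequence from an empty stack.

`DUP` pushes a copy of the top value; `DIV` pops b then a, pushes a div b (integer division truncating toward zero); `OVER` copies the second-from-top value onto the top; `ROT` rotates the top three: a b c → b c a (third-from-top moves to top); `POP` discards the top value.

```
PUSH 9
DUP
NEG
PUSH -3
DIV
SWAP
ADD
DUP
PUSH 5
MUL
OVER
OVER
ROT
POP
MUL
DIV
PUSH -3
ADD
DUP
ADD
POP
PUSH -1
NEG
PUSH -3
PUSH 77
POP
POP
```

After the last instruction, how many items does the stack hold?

1

PUSH 9  -> [9]
DUP     -> [9, 9]
NEG     -> [9, -9]
PUSH -3 -> [9, -9, -3]
DIV     -> [9, 3]
SWAP    -> [3, 9]
ADD     -> [12]
DUP     -> [12, 12]
PUSH 5  -> [12, 12, 5]
MUL     -> [12, 60]
OVER    -> [12, 60, 12]
OVER    -> [12, 60, 12, 60]
ROT     -> [12, 12, 60, 60]
POP     -> [12, 12, 60]
MUL     -> [12, 720]
DIV     -> [0]
PUSH -3 -> [0, -3]
ADD     -> [-3]
DUP     -> [-3, -3]
ADD     -> [-6]
POP     -> []
PUSH -1 -> [-1]
NEG     -> [1]
PUSH -3 -> [1, -3]
PUSH 77 -> [1, -3, 77]
POP     -> [1, -3]
POP     -> [1]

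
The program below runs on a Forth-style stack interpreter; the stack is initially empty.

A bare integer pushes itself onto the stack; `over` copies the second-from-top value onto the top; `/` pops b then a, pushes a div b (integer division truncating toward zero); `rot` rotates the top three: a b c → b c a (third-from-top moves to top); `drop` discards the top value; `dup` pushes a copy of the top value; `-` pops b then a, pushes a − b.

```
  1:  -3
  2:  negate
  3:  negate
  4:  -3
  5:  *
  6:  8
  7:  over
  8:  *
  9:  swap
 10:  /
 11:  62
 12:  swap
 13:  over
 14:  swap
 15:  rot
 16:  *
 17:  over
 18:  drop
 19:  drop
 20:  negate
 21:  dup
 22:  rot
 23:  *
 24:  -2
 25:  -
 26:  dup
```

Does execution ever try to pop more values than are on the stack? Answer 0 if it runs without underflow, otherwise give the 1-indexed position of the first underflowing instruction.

-3      -3
negate  3
negate  -3
-3      -3 -3
*       9
8       9 8
over    9 8 9
*       9 72
swap    72 9
/       8
62      8 62
swap    62 8
over    62 8 62
swap    62 62 8
rot     62 8 62
*       62 496
over    62 496 62
drop    62 496
drop    62
negate  -62
dup     -62 -62
rot  — needs 3 operands, stack has 2 → underflow

22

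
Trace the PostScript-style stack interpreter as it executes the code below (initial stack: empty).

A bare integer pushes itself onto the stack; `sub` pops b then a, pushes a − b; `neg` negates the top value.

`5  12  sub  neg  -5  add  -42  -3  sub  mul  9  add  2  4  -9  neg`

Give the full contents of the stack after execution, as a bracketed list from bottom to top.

[-69, 2, 4, 9]

5   → [5]
12  → [5, 12]
sub → [-7]
neg → [7]
-5  → [7, -5]
add → [2]
-42 → [2, -42]
-3  → [2, -42, -3]
sub → [2, -39]
mul → [-78]
9   → [-78, 9]
add → [-69]
2   → [-69, 2]
4   → [-69, 2, 4]
-9  → [-69, 2, 4, -9]
neg → [-69, 2, 4, 9]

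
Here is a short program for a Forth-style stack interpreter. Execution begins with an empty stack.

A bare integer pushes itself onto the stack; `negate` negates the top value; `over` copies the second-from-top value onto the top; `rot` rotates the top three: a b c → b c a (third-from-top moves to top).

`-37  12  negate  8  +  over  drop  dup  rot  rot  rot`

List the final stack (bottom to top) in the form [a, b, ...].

-37    : [-37]
12     : [-37, 12]
negate : [-37, -12]
8      : [-37, -12, 8]
+      : [-37, -4]
over   : [-37, -4, -37]
drop   : [-37, -4]
dup    : [-37, -4, -4]
rot    : [-4, -4, -37]
rot    : [-4, -37, -4]
rot    : [-37, -4, -4]

[-37, -4, -4]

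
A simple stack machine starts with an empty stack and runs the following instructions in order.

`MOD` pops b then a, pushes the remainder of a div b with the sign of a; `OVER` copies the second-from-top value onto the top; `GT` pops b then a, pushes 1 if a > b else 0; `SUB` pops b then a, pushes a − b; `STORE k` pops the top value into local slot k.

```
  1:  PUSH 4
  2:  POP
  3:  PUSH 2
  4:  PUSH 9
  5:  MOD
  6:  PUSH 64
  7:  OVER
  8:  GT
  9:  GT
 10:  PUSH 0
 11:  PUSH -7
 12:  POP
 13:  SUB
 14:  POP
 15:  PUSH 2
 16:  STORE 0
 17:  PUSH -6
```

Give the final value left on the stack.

PUSH 4  -> 4
POP     -> (empty)
PUSH 2  -> 2
PUSH 9  -> 2 9
MOD     -> 2
PUSH 64 -> 2 64
OVER    -> 2 64 2
GT      -> 2 1
GT      -> 1
PUSH 0  -> 1 0
PUSH -7 -> 1 0 -7
POP     -> 1 0
SUB     -> 1
POP     -> (empty)
PUSH 2  -> 2
STORE 0 -> (empty)
PUSH -6 -> -6

-6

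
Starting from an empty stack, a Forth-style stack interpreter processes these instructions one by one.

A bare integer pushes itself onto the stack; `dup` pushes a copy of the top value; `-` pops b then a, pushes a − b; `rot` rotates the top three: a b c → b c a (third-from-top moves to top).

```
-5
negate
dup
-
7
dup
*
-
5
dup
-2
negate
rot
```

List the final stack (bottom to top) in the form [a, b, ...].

[-49, 5, 2, 5]

-5     -> [-5]
negate -> [5]
dup    -> [5, 5]
-      -> [0]
7      -> [0, 7]
dup    -> [0, 7, 7]
*      -> [0, 49]
-      -> [-49]
5      -> [-49, 5]
dup    -> [-49, 5, 5]
-2     -> [-49, 5, 5, -2]
negate -> [-49, 5, 5, 2]
rot    -> [-49, 5, 2, 5]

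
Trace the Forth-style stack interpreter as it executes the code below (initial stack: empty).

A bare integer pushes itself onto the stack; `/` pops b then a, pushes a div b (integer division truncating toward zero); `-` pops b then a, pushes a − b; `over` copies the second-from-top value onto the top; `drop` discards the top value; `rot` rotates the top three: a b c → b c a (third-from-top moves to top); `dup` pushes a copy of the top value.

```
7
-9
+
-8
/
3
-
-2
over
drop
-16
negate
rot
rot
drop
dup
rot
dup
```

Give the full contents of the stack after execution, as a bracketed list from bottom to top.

[-3, -3, 16, 16]

7      -> [7]
-9     -> [7, -9]
+      -> [-2]
-8     -> [-2, -8]
/      -> [0]
3      -> [0, 3]
-      -> [-3]
-2     -> [-3, -2]
over   -> [-3, -2, -3]
drop   -> [-3, -2]
-16    -> [-3, -2, -16]
negate -> [-3, -2, 16]
rot    -> [-2, 16, -3]
rot    -> [16, -3, -2]
drop   -> [16, -3]
dup    -> [16, -3, -3]
rot    -> [-3, -3, 16]
dup    -> [-3, -3, 16, 16]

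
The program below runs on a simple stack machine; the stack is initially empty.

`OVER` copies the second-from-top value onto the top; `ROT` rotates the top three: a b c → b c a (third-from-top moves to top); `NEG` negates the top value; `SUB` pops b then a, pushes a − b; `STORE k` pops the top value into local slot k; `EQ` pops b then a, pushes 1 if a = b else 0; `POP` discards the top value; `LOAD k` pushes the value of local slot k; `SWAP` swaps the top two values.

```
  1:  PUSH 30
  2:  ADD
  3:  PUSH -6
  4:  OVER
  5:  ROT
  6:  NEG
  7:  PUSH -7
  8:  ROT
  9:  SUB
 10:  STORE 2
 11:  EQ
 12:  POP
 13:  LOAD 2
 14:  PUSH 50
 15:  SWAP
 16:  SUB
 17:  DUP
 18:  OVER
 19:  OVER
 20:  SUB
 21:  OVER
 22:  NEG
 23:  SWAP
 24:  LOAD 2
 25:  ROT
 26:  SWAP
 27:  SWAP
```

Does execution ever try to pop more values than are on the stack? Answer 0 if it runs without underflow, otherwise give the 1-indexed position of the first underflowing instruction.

2

PUSH 30 -> [30]
ADD  — needs 2 operands, stack has 1 → underflow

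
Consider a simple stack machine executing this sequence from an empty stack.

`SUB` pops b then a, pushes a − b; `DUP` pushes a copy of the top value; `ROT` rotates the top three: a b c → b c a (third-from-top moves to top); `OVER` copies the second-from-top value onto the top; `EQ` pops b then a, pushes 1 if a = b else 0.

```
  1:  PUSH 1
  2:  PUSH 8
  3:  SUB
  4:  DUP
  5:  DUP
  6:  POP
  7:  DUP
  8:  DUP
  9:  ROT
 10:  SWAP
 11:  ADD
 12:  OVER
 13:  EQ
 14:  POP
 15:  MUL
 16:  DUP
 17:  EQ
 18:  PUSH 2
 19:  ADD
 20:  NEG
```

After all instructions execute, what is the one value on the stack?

-3

PUSH 1  1
PUSH 8  1 8
SUB     -7
DUP     -7 -7
DUP     -7 -7 -7
POP     -7 -7
DUP     -7 -7 -7
DUP     -7 -7 -7 -7
ROT     -7 -7 -7 -7
SWAP    -7 -7 -7 -7
ADD     -7 -7 -14
OVER    -7 -7 -14 -7
EQ      -7 -7 0
POP     -7 -7
MUL     49
DUP     49 49
EQ      1
PUSH 2  1 2
ADD     3
NEG     -3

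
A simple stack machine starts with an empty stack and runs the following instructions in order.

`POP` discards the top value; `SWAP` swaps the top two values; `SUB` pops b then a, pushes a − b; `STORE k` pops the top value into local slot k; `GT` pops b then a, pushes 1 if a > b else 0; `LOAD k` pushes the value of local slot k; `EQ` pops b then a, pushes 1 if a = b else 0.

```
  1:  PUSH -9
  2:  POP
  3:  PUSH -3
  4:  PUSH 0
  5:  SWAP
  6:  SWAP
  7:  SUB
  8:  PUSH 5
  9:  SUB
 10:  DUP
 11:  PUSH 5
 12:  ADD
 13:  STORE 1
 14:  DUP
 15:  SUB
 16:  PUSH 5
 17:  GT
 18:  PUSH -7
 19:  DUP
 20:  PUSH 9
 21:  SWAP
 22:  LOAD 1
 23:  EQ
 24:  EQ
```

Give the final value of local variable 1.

PUSH -9 : [-9]
POP     : []
PUSH -3 : [-3]
PUSH 0  : [-3, 0]
SWAP    : [0, -3]
SWAP    : [-3, 0]
SUB     : [-3]
PUSH 5  : [-3, 5]
SUB     : [-8]
DUP     : [-8, -8]
PUSH 5  : [-8, -8, 5]
ADD     : [-8, -3]
STORE 1 : [-8]
DUP     : [-8, -8]
SUB     : [0]
PUSH 5  : [0, 5]
GT      : [0]
PUSH -7 : [0, -7]
DUP     : [0, -7, -7]
PUSH 9  : [0, -7, -7, 9]
SWAP    : [0, -7, 9, -7]
LOAD 1  : [0, -7, 9, -7, -3]
EQ      : [0, -7, 9, 0]
EQ      : [0, -7, 0]

-3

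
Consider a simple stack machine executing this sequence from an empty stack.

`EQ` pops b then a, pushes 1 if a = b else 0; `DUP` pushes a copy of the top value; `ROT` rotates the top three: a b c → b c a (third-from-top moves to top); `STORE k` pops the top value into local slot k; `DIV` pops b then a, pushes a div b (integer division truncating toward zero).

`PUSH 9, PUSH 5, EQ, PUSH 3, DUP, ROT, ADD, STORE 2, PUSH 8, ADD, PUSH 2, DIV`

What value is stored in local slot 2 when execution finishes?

3

PUSH 9  → [9]
PUSH 5  → [9, 5]
EQ      → [0]
PUSH 3  → [0, 3]
DUP     → [0, 3, 3]
ROT     → [3, 3, 0]
ADD     → [3, 3]
STORE 2 → [3]
PUSH 8  → [3, 8]
ADD     → [11]
PUSH 2  → [11, 2]
DIV     → [5]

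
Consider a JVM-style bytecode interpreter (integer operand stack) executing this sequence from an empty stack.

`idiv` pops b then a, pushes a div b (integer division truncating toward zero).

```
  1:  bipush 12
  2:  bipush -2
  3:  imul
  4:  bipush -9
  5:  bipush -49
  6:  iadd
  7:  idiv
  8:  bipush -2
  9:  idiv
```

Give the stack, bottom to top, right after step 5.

[-24, -9, -49]

bipush 12   [12]
bipush -2   [12, -2]
imul        [-24]
bipush -9   [-24, -9]
bipush -49  [-24, -9, -49]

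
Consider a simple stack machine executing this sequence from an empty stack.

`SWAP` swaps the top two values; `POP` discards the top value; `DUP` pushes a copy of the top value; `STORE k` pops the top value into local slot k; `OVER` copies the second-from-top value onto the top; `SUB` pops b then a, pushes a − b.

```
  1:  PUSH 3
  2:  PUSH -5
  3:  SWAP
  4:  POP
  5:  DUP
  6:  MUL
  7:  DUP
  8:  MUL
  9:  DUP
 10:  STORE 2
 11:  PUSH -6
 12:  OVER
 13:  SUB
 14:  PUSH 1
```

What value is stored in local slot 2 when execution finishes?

PUSH 3  : 3
PUSH -5 : 3 -5
SWAP    : -5 3
POP     : -5
DUP     : -5 -5
MUL     : 25
DUP     : 25 25
MUL     : 625
DUP     : 625 625
STORE 2 : 625
PUSH -6 : 625 -6
OVER    : 625 -6 625
SUB     : 625 -631
PUSH 1  : 625 -631 1

625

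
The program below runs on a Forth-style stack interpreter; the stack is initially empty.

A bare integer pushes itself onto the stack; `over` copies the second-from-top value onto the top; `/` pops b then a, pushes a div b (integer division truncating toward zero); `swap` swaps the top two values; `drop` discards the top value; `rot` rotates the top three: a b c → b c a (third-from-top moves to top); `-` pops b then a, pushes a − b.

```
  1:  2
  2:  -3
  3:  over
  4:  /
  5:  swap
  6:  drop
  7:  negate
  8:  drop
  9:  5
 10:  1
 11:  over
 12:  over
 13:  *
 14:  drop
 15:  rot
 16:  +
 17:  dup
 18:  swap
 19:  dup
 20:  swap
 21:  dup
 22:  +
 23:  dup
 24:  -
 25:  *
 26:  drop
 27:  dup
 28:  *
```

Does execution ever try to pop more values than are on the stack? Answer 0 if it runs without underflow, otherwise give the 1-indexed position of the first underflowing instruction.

2       [2]
-3      [2, -3]
over    [2, -3, 2]
/       [2, -1]
swap    [-1, 2]
drop    [-1]
negate  [1]
drop    []
5       [5]
1       [5, 1]
over    [5, 1, 5]
over    [5, 1, 5, 1]
*       [5, 1, 5]
drop    [5, 1]
rot  — needs 3 operands, stack has 2 → underflow

15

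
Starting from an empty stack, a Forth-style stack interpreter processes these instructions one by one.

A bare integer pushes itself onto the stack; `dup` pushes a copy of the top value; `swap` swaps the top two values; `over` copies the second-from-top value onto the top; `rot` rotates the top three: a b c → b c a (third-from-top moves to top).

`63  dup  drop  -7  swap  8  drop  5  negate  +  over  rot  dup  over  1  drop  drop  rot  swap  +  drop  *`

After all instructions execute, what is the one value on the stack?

63     → 63
dup    → 63 63
drop   → 63
-7     → 63 -7
swap   → -7 63
8      → -7 63 8
drop   → -7 63
5      → -7 63 5
negate → -7 63 -5
+      → -7 58
over   → -7 58 -7
rot    → 58 -7 -7
dup    → 58 -7 -7 -7
over   → 58 -7 -7 -7 -7
1      → 58 -7 -7 -7 -7 1
drop   → 58 -7 -7 -7 -7
drop   → 58 -7 -7 -7
rot    → 58 -7 -7 -7
swap   → 58 -7 -7 -7
+      → 58 -7 -14
drop   → 58 -7
*      → -406

-406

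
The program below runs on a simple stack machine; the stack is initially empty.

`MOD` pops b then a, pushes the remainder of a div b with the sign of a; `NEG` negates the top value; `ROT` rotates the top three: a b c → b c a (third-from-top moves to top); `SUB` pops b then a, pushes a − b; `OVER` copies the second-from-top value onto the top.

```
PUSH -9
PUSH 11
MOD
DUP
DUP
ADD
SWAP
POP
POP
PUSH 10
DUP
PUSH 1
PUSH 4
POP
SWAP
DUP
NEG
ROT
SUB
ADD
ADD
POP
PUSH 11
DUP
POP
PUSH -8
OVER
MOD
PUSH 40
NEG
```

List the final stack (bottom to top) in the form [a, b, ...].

PUSH -9  [-9]
PUSH 11  [-9, 11]
MOD      [-9]
DUP      [-9, -9]
DUP      [-9, -9, -9]
ADD      [-9, -18]
SWAP     [-18, -9]
POP      [-18]
POP      []
PUSH 10  [10]
DUP      [10, 10]
PUSH 1   [10, 10, 1]
PUSH 4   [10, 10, 1, 4]
POP      [10, 10, 1]
SWAP     [10, 1, 10]
DUP      [10, 1, 10, 10]
NEG      [10, 1, 10, -10]
ROT      [10, 10, -10, 1]
SUB      [10, 10, -11]
ADD      [10, -1]
ADD      [9]
POP      []
PUSH 11  [11]
DUP      [11, 11]
POP      [11]
PUSH -8  [11, -8]
OVER     [11, -8, 11]
MOD      [11, -8]
PUSH 40  [11, -8, 40]
NEG      [11, -8, -40]

[11, -8, -40]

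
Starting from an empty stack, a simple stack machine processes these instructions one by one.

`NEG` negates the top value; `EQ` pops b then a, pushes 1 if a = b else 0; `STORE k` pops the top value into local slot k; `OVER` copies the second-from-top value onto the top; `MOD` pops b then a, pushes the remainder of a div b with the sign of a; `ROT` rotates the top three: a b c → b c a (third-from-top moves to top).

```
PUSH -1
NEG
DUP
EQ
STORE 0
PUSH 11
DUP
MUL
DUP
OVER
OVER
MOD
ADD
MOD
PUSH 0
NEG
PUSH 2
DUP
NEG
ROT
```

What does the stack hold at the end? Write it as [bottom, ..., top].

PUSH -1 -> -1
NEG     -> 1
DUP     -> 1 1
EQ      -> 1
STORE 0 -> (empty)
PUSH 11 -> 11
DUP     -> 11 11
MUL     -> 121
DUP     -> 121 121
OVER    -> 121 121 121
OVER    -> 121 121 121 121
MOD     -> 121 121 0
ADD     -> 121 121
MOD     -> 0
PUSH 0  -> 0 0
NEG     -> 0 0
PUSH 2  -> 0 0 2
DUP     -> 0 0 2 2
NEG     -> 0 0 2 -2
ROT     -> 0 2 -2 0

[0, 2, -2, 0]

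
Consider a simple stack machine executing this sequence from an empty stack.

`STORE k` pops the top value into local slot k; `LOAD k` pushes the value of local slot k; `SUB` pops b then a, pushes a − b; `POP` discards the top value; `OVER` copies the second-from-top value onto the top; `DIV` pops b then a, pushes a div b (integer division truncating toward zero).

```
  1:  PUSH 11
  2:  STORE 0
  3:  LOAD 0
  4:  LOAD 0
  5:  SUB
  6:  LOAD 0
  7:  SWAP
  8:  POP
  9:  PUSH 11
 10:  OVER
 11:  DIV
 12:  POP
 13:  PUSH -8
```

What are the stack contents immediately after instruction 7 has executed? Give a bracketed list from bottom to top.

[11, 0]

PUSH 11  11
STORE 0  (empty)
LOAD 0   11
LOAD 0   11 11
SUB      0
LOAD 0   0 11
SWAP     11 0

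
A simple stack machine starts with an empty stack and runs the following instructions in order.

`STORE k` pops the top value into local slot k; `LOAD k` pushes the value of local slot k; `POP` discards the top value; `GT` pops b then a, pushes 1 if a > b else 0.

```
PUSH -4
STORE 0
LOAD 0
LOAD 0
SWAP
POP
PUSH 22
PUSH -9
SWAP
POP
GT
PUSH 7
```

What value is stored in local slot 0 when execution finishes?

PUSH -4 -> [-4]
STORE 0 -> []
LOAD 0  -> [-4]
LOAD 0  -> [-4, -4]
SWAP    -> [-4, -4]
POP     -> [-4]
PUSH 22 -> [-4, 22]
PUSH -9 -> [-4, 22, -9]
SWAP    -> [-4, -9, 22]
POP     -> [-4, -9]
GT      -> [1]
PUSH 7  -> [1, 7]

-4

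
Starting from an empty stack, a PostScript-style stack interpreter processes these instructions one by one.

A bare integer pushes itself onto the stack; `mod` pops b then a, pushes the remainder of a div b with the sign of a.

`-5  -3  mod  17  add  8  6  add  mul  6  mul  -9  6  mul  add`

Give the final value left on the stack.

1206

-5   [-5]
-3   [-5, -3]
mod  [-2]
17   [-2, 17]
add  [15]
8    [15, 8]
6    [15, 8, 6]
add  [15, 14]
mul  [210]
6    [210, 6]
mul  [1260]
-9   [1260, -9]
6    [1260, -9, 6]
mul  [1260, -54]
add  [1206]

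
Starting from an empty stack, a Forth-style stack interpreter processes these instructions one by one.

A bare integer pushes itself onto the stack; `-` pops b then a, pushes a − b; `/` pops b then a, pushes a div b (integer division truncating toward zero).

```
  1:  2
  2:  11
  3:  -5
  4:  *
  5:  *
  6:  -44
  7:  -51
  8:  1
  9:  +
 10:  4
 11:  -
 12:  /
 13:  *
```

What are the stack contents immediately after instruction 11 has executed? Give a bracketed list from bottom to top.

2    [2]
11   [2, 11]
-5   [2, 11, -5]
*    [2, -55]
*    [-110]
-44  [-110, -44]
-51  [-110, -44, -51]
1    [-110, -44, -51, 1]
+    [-110, -44, -50]
4    [-110, -44, -50, 4]
-    [-110, -44, -54]

[-110, -44, -54]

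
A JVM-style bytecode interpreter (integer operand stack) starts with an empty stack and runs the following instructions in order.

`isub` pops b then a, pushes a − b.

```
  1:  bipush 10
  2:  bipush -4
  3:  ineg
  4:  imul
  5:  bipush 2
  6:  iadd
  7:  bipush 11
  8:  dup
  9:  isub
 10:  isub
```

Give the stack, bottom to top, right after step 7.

bipush 10 -> 10
bipush -4 -> 10 -4
ineg      -> 10 4
imul      -> 40
bipush 2  -> 40 2
iadd      -> 42
bipush 11 -> 42 11

[42, 11]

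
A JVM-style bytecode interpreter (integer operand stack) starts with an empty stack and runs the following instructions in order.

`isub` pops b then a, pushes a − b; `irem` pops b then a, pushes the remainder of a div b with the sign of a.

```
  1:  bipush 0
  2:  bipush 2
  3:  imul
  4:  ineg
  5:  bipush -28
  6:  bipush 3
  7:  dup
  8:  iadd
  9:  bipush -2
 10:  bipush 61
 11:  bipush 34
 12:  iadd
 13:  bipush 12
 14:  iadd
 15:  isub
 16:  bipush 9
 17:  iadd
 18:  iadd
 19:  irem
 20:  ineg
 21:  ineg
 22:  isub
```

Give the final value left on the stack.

28

bipush 0   : [0]
bipush 2   : [0, 2]
imul       : [0]
ineg       : [0]
bipush -28 : [0, -28]
bipush 3   : [0, -28, 3]
dup        : [0, -28, 3, 3]
iadd       : [0, -28, 6]
bipush -2  : [0, -28, 6, -2]
bipush 61  : [0, -28, 6, -2, 61]
bipush 34  : [0, -28, 6, -2, 61, 34]
iadd       : [0, -28, 6, -2, 95]
bipush 12  : [0, -28, 6, -2, 95, 12]
iadd       : [0, -28, 6, -2, 107]
isub       : [0, -28, 6, -109]
bipush 9   : [0, -28, 6, -109, 9]
iadd       : [0, -28, 6, -100]
iadd       : [0, -28, -94]
irem       : [0, -28]
ineg       : [0, 28]
ineg       : [0, -28]
isub       : [28]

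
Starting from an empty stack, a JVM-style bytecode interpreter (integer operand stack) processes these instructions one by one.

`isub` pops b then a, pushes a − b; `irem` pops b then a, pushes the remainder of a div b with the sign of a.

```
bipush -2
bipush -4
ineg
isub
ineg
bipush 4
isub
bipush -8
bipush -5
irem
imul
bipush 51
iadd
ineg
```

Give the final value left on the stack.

-45

bipush -2 → -2
bipush -4 → -2 -4
ineg      → -2 4
isub      → -6
ineg      → 6
bipush 4  → 6 4
isub      → 2
bipush -8 → 2 -8
bipush -5 → 2 -8 -5
irem      → 2 -3
imul      → -6
bipush 51 → -6 51
iadd      → 45
ineg      → -45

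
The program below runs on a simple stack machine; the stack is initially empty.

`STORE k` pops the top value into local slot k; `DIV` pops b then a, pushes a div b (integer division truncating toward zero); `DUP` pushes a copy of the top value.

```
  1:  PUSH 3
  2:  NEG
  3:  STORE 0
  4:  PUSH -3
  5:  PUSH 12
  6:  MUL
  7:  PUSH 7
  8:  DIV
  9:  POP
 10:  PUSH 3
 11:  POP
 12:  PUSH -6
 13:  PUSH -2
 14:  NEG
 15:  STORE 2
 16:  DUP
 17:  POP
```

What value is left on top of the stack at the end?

PUSH 3  : [3]
NEG     : [-3]
STORE 0 : []
PUSH -3 : [-3]
PUSH 12 : [-3, 12]
MUL     : [-36]
PUSH 7  : [-36, 7]
DIV     : [-5]
POP     : []
PUSH 3  : [3]
POP     : []
PUSH -6 : [-6]
PUSH -2 : [-6, -2]
NEG     : [-6, 2]
STORE 2 : [-6]
DUP     : [-6, -6]
POP     : [-6]

-6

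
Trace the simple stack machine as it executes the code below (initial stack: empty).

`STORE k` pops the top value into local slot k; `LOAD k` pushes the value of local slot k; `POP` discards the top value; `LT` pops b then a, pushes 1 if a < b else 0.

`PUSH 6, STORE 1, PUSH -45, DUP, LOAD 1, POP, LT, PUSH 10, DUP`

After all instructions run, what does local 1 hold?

PUSH 6   : 6
STORE 1  : (empty)
PUSH -45 : -45
DUP      : -45 -45
LOAD 1   : -45 -45 6
POP      : -45 -45
LT       : 0
PUSH 10  : 0 10
DUP      : 0 10 10

6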